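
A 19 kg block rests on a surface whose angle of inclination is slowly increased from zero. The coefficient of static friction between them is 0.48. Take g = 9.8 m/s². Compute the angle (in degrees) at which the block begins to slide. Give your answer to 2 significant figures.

At the threshold of sliding, static friction is at its maximum μ_s N and exactly balances the weight component along the incline: mg sin θ = μ_s mg cos θ.
Hence tan θ = μ_s = 0.48, so θ = arctan(0.48) = 25.6410°.

26°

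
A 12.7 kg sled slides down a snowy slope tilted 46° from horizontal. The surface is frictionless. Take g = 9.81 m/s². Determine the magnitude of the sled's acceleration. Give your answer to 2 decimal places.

7.06 m/s²

Resolving the weight along the incline: the component pulling the sled down the slope is mg sin 46° = 12.7 × 9.81 × 0.7193 = 89.615 N, and the normal force is N = mg cos 46° = 12.7 × 9.81 × 0.6947 = 86.551 N.
With no friction the net force along the incline is 89.615 N, so a = g sin 46° = 89.615 / 12.7 = 7.0563 m/s².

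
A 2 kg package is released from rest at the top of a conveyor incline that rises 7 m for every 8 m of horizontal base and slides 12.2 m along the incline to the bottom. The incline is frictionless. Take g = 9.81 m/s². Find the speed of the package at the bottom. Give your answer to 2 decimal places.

12.55 m/s

The weight component along the incline is mg sin 41.19° = 12.920 N and the normal force is N = mg cos 41.19° = 14.766 N.
With no friction, a = g sin 41.19° = 6.4599 m/s².
Starting from rest over a distance of 12.2 m, v² = 2aL = 2 × 6.4599 × 12.2 = 157.6216, so v = 12.5547 m/s.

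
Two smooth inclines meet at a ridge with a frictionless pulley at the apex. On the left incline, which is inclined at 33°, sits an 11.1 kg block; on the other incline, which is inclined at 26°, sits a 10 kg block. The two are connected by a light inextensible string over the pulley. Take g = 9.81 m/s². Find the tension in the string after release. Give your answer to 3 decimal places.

Resolve each weight along its own incline: the 11.1 kg mass has component 11.1 × 9.81 × sin 33° = 59.306 N down its slope, and the 10 kg mass has 10 × 9.81 × sin 26° = 43.004 N down its slope.
The 11.1 kg side's 59.306 N exceeds the other side's 43.004 N, so that mass slides down and the 10 kg mass slides up. Taking that direction as positive, Newton's second law for the whole system gives 59.306 − 43.004 = (11.1 + 10) a, so a = 16.302 / 21.1 = 0.7726 m/s².
For the 10 kg mass (up-slope positive): T − 43.004 = 10 × 0.7726, so T = 50.730 N.

50.730 N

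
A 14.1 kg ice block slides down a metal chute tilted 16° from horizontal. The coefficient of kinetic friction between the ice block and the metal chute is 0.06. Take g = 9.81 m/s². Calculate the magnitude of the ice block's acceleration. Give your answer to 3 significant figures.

2.14 m/s²

Resolving the weight along the incline: the component pulling the ice block down the slope is mg sin 16° = 14.1 × 9.81 × 0.2756 = 38.121 N, and the normal force is N = mg cos 16° = 14.1 × 9.81 × 0.9613 = 132.968 N.
Kinetic friction acts up the slope with magnitude f = μN = 0.06 × 132.968 = 7.978 N.
Net force along the incline is 38.121 − 7.978 = 30.143 N, so a = 30.143 / 14.1 = 2.1378 m/s².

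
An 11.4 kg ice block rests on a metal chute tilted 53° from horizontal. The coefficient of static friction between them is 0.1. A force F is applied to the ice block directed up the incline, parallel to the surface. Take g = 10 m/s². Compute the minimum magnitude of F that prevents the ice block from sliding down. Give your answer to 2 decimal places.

84.18 N

The normal force is N = mg cos 53° = 68.607 N. With F at its minimum the ice block is on the verge of sliding down, so static friction is at its maximum μ_s N = 0.1 × 68.607 = 6.861 N and acts up the slope.
Equilibrium along the incline: F + μ_s N = mg sin 53°, so F = 91.044 − 6.861 = 84.183 N.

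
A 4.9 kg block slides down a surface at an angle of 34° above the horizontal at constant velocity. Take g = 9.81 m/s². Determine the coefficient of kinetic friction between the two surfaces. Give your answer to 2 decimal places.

0.67

At constant velocity the net force along the incline is zero: mg sin 34° = μ mg cos 34°.
So μ = tan 34° = 0.5592 / 0.8290 = 0.6745.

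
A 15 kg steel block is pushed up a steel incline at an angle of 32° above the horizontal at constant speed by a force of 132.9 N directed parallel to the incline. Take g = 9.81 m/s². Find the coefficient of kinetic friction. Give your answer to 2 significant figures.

0.44

At constant speed ΣF = 0 along the incline. The applied 132.9 N acts up the slope; the weight component mg sin 32° = 77.978 N and kinetic friction μN both act down the slope.
So 132.9 = 77.978 + μ × 124.790, giving μ = (132.9 − 77.978) / 124.790 = 0.4401.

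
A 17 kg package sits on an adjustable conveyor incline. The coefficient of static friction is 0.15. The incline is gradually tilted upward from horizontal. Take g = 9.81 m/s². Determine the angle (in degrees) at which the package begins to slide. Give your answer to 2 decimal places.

8.53°

At the threshold of sliding, static friction is at its maximum μ_s N and exactly balances the weight component along the incline: mg sin θ = μ_s mg cos θ.
Hence tan θ = μ_s = 0.15, so θ = arctan(0.15) = 8.5308°.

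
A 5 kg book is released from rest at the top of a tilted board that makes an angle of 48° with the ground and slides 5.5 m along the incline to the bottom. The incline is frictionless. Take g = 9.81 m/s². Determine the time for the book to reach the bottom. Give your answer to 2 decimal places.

The weight component along the incline is mg sin 48° = 36.451 N and the normal force is N = mg cos 48° = 32.821 N.
With no friction, a = g sin 48° = 7.2903 m/s².
Starting from rest, L = ½at², so t = √(2L/a) = √(2 × 5.5 / 7.2903) = 1.2284 s.

1.23 s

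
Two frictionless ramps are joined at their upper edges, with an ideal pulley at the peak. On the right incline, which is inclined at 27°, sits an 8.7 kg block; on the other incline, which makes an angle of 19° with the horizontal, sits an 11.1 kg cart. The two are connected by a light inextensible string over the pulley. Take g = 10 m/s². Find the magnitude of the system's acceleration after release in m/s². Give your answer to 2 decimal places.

Resolve each weight along its own incline: the 8.7 kg mass has component 8.7 × 10 × sin 27° = 39.497 N down its slope, and the 11.1 kg mass has 11.1 × 10 × sin 19° = 36.138 N down its slope.
The 8.7 kg side's 39.497 N exceeds the other side's 36.138 N, so that mass slides down and the 11.1 kg mass slides up. Taking that direction as positive, Newton's second law for the whole system gives 39.497 − 36.138 = (8.7 + 11.1) a, so a = 3.359 / 19.8 = 0.1696 m/s².

0.17 m/s²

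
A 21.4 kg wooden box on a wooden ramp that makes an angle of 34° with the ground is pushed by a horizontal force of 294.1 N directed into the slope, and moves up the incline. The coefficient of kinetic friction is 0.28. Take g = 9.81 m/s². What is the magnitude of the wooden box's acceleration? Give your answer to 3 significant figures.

1.48 m/s²

The horizontal push has components F cos 34° = 294.1 × 0.8290 = 243.809 N up the incline and F sin 34° = 294.1 × 0.5592 = 164.461 N pressing into the surface.
The normal force is therefore N = mg cos 34° + F sin 34° = 174.035 + 164.461 = 338.496 N, and kinetic friction down the slope is μN = 0.28 × 338.496 = 94.779 N.
Along the incline: F cos 34° − mg sin 34° − μN = ma, so 243.809 − 117.395 − 94.779 = 21.4 a, giving a = 1.4783 m/s².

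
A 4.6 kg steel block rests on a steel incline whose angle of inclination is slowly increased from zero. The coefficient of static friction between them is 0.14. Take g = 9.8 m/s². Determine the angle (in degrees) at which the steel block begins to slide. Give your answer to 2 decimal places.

At the threshold of sliding, static friction is at its maximum μ_s N and exactly balances the weight component along the incline: mg sin θ = μ_s mg cos θ.
Hence tan θ = μ_s = 0.14, so θ = arctan(0.14) = 7.9696°.

7.97°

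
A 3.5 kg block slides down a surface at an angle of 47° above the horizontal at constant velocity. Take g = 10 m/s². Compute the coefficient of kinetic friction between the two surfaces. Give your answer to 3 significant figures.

1.07

At constant velocity the net force along the incline is zero: mg sin 47° = μ mg cos 47°.
So μ = tan 47° = 0.7314 / 0.6820 = 1.0724.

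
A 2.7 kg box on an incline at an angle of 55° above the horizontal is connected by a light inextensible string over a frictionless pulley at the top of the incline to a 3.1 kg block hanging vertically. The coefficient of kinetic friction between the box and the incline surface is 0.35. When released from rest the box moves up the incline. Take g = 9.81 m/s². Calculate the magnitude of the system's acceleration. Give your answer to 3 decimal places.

0.586 m/s²

For the box on the incline: the weight component along the slope is m₁g sin 55° = 2.7 × 9.81 × 0.8192 = 21.698 N and the normal force is N = m₁g cos 55° = 15.192 N.
Kinetic friction opposes the box's motion up the incline: f = μN = 0.35 × 15.192 = 5.317 N acting down the slope.
Newton's second law for the box (up-slope positive): T − 21.698 − 5.317 = 2.7 a. For the hanging block (downward positive): 3.1 × 9.81 − T = 3.1 a.
Adding the two equations eliminates T: 3.396 = 5.8 a, so a = 0.5855 m/s².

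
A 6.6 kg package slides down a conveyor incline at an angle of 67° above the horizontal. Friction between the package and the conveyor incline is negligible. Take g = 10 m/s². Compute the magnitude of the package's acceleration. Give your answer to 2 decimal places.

Resolving the weight along the incline: the component pulling the package down the slope is mg sin 67° = 6.6 × 10 × 0.9205 = 60.753 N, and the normal force is N = mg cos 67° = 6.6 × 10 × 0.3907 = 25.786 N.
With no friction the net force along the incline is 60.753 N, so a = g sin 67° = 60.753 / 6.6 = 9.2050 m/s².

9.21 m/s²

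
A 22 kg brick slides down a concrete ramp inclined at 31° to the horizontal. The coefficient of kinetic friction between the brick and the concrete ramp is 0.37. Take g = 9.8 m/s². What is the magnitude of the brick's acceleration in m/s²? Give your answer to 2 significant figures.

1.9 m/s²

Resolving the weight along the incline: the component pulling the brick down the slope is mg sin 31° = 22 × 9.8 × 0.5150 = 111.034 N, and the normal force is N = mg cos 31° = 22 × 9.8 × 0.8572 = 184.812 N.
Kinetic friction acts up the slope with magnitude f = μN = 0.37 × 184.812 = 68.380 N.
Net force along the incline is 111.034 − 68.380 = 42.654 N, so a = 42.654 / 22 = 1.9388 m/s².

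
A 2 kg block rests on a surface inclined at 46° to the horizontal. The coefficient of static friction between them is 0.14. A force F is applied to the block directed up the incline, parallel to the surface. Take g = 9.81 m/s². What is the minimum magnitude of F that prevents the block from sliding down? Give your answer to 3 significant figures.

12.2 N

The normal force is N = mg cos 46° = 13.629 N. With F at its minimum the block is on the verge of sliding down, so static friction is at its maximum μ_s N = 0.14 × 13.629 = 1.908 N and acts up the slope.
Equilibrium along the incline: F + μ_s N = mg sin 46°, so F = 14.113 − 1.908 = 12.205 N.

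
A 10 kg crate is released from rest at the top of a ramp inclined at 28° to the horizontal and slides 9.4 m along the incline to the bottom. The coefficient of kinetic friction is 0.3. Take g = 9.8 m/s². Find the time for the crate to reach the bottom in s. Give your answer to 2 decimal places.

The weight component along the incline is mg sin 28° = 46.008 N and the normal force is N = mg cos 28° = 86.529 N.
Friction up the slope is f = μN = 0.3 × 86.529 = 25.959 N, so the net downslope force is 46.008 − 25.959 = 20.049 N and a = 20.049 / 10 = 2.0049 m/s².
Starting from rest, L = ½at², so t = √(2L/a) = √(2 × 9.4 / 2.0049) = 3.0622 s.

3.06 s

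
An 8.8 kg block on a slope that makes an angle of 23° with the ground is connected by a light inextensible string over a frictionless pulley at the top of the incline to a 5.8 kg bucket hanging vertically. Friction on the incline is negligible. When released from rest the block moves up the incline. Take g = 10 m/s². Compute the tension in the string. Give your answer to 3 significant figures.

For the block on the incline: the weight component along the slope is m₁g sin 23° = 8.8 × 10 × 0.3907 = 34.382 N and the normal force is N = m₁g cos 23° = 81.004 N.
Newton's second law for the block (up-slope positive): T − 34.382 = 8.8 a. For the hanging bucket (downward positive): 5.8 × 10 − T = 5.8 a.
Adding the two equations eliminates T: 23.618 = 14.6 a, so a = 1.6177 m/s².
Then from the hanging bucket's equation, T = 5.8 × (10 − 1.6177) = 48.617 N.

48.6 N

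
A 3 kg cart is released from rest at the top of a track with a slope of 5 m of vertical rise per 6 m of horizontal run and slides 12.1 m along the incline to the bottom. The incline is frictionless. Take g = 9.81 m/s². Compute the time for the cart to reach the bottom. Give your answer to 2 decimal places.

The weight component along the incline is mg sin 39.81° = 18.841 N and the normal force is N = mg cos 39.81° = 22.609 N.
With no friction, a = g sin 39.81° = 6.2802 m/s².
Starting from rest, L = ½at², so t = √(2L/a) = √(2 × 12.1 / 6.2802) = 1.9630 s.

1.96 s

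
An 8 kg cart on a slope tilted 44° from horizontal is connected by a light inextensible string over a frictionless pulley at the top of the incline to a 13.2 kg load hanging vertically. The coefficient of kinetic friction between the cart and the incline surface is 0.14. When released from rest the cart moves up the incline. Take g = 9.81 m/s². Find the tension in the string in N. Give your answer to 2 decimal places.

87.73 N

For the cart on the incline: the weight component along the slope is m₁g sin 44° = 8 × 9.81 × 0.6947 = 54.520 N and the normal force is N = m₁g cos 44° = 56.454 N.
Kinetic friction opposes the cart's motion up the incline: f = μN = 0.14 × 56.454 = 7.904 N acting down the slope.
Newton's second law for the cart (up-slope positive): T − 54.520 − 7.904 = 8 a. For the hanging load (downward positive): 13.2 × 9.81 − T = 13.2 a.
Adding the two equations eliminates T: 67.068 = 21.2 a, so a = 3.1636 m/s².
Then from the hanging load's equation, T = 13.2 × (9.81 − 3.1636) = 87.732 N.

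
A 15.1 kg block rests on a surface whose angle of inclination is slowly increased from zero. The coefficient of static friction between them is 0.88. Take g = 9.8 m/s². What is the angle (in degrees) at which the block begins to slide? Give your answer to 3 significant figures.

At the threshold of sliding, static friction is at its maximum μ_s N and exactly balances the weight component along the incline: mg sin θ = μ_s mg cos θ.
Hence tan θ = μ_s = 0.88, so θ = arctan(0.88) = 41.3478°.

41.3°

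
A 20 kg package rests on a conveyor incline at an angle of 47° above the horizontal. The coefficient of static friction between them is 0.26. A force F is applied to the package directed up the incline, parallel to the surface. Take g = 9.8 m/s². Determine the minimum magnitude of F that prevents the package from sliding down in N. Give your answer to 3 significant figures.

109 N

The normal force is N = mg cos 47° = 133.672 N. With F at its minimum the package is on the verge of sliding down, so static friction is at its maximum μ_s N = 0.26 × 133.672 = 34.755 N and acts up the slope.
Equilibrium along the incline: F + μ_s N = mg sin 47°, so F = 143.345 − 34.755 = 108.590 N.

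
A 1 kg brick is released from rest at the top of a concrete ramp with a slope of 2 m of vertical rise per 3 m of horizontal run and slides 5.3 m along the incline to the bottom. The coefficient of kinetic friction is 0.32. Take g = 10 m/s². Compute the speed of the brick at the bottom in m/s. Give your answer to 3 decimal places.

The weight component along the incline is mg sin 33.69° = 5.547 N and the normal force is N = mg cos 33.69° = 8.321 N.
Friction up the slope is f = μN = 0.32 × 8.321 = 2.663 N, so the net downslope force is 5.547 − 2.663 = 2.884 N and a = 2.884 / 1 = 2.8840 m/s².
Starting from rest over a distance of 5.3 m, v² = 2aL = 2 × 2.8840 × 5.3 = 30.5704, so v = 5.5291 m/s.

5.529 m/s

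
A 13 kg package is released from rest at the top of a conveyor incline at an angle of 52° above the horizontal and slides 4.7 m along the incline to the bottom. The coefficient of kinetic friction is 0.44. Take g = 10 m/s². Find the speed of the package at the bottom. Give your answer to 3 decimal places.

The weight component along the incline is mg sin 52° = 102.441 N and the normal force is N = mg cos 52° = 80.036 N.
Friction up the slope is f = μN = 0.44 × 80.036 = 35.216 N, so the net downslope force is 102.441 − 35.216 = 67.225 N and a = 67.225 / 13 = 5.1712 m/s².
Starting from rest over a distance of 4.7 m, v² = 2aL = 2 × 5.1712 × 4.7 = 48.6093, so v = 6.9720 m/s.

6.972 m/s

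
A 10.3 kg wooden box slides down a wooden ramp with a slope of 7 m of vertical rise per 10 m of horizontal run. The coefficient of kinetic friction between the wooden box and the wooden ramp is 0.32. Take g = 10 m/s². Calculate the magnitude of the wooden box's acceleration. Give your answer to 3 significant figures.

3.11 m/s²

Resolving the weight along the incline: the component pulling the wooden box down the slope is mg sin 34.99° = 10.3 × 10 × 0.5735 = 59.071 N, and the normal force is N = mg cos 34.99° = 10.3 × 10 × 0.8192 = 84.378 N.
Kinetic friction acts up the slope with magnitude f = μN = 0.32 × 84.378 = 27.001 N.
Net force along the incline is 59.071 − 27.001 = 32.070 N, so a = 32.070 / 10.3 = 3.1136 m/s².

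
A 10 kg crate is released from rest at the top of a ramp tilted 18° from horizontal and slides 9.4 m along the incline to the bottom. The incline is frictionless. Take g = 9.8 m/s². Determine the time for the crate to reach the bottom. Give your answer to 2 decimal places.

The weight component along the incline is mg sin 18° = 30.284 N and the normal force is N = mg cos 18° = 93.204 N.
With no friction, a = g sin 18° = 3.0284 m/s².
Starting from rest, L = ½at², so t = √(2L/a) = √(2 × 9.4 / 3.0284) = 2.4916 s.

2.49 s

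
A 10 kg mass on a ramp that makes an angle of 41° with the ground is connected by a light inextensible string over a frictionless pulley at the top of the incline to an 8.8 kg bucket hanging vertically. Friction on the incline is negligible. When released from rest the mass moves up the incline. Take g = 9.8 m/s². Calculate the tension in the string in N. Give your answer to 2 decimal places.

75.97 N

For the mass on the incline: the weight component along the slope is m₁g sin 41° = 10 × 9.8 × 0.6561 = 64.298 N and the normal force is N = m₁g cos 41° = 73.962 N.
Newton's second law for the mass (up-slope positive): T − 64.298 = 10 a. For the hanging bucket (downward positive): 8.8 × 9.8 − T = 8.8 a.
Adding the two equations eliminates T: 21.942 = 18.8 a, so a = 1.1671 m/s².
Then from the hanging bucket's equation, T = 8.8 × (9.8 − 1.1671) = 75.970 N.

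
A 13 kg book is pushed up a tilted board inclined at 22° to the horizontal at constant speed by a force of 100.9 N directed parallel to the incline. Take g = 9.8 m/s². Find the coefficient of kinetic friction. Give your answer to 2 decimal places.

0.45

At constant speed ΣF = 0 along the incline. The applied 100.9 N acts up the slope; the weight component mg sin 22° = 47.725 N and kinetic friction μN both act down the slope.
So 100.9 = 47.725 + μ × 118.123, giving μ = (100.9 − 47.725) / 118.123 = 0.4502.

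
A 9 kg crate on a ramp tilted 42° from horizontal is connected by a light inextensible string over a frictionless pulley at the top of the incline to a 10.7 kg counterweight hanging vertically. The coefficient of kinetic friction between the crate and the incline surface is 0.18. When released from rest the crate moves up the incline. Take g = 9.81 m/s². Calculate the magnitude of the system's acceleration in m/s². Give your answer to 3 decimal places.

1.730 m/s²

For the crate on the incline: the weight component along the slope is m₁g sin 42° = 9 × 9.81 × 0.6691 = 59.075 N and the normal force is N = m₁g cos 42° = 65.612 N.
Kinetic friction opposes the crate's motion up the incline: f = μN = 0.18 × 65.612 = 11.810 N acting down the slope.
Newton's second law for the crate (up-slope positive): T − 59.075 − 11.810 = 9 a. For the hanging counterweight (downward positive): 10.7 × 9.81 − T = 10.7 a.
Adding the two equations eliminates T: 34.082 = 19.7 a, so a = 1.7301 m/s².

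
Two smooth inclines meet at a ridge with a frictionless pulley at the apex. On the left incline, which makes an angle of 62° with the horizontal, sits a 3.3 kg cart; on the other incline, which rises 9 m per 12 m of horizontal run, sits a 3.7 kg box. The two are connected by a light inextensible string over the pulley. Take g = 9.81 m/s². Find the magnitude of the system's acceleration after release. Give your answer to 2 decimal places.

0.97 m/s²

Resolve each weight along its own incline: the 3.3 kg mass has component 3.3 × 9.81 × sin 62° = 28.584 N down its slope, and the 3.7 kg mass has 3.7 × 9.81 × sin 36.87° = 21.778 N down its slope.
The 3.3 kg side's 28.584 N exceeds the other side's 21.778 N, so that mass slides down and the 3.7 kg mass slides up. Taking that direction as positive, Newton's second law for the whole system gives 28.584 − 21.778 = (3.3 + 3.7) a, so a = 6.806 / 7 = 0.9723 m/s².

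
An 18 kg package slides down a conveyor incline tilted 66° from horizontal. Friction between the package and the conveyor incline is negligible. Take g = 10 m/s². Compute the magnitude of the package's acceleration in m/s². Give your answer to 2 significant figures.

9.1 m/s²

Resolving the weight along the incline: the component pulling the package down the slope is mg sin 66° = 18 × 10 × 0.9135 = 164.430 N, and the normal force is N = mg cos 66° = 18 × 10 × 0.4067 = 73.206 N.
With no friction the net force along the incline is 164.430 N, so a = g sin 66° = 164.430 / 18 = 9.1350 m/s².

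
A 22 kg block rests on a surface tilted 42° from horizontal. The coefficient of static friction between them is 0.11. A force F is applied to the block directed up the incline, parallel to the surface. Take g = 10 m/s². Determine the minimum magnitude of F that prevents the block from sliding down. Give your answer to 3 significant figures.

The normal force is N = mg cos 42° = 163.492 N. With F at its minimum the block is on the verge of sliding down, so static friction is at its maximum μ_s N = 0.11 × 163.492 = 17.984 N and acts up the slope.
Equilibrium along the incline: F + μ_s N = mg sin 42°, so F = 147.209 − 17.984 = 129.225 N.

129 N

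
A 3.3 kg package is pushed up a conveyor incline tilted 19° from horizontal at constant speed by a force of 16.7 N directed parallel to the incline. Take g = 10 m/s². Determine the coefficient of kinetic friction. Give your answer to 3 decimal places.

At constant speed ΣF = 0 along the incline. The applied 16.7 N acts up the slope; the weight component mg sin 19° = 10.744 N and kinetic friction μN both act down the slope.
So 16.7 = 10.744 + μ × 31.202, giving μ = (16.7 − 10.744) / 31.202 = 0.1909.

0.191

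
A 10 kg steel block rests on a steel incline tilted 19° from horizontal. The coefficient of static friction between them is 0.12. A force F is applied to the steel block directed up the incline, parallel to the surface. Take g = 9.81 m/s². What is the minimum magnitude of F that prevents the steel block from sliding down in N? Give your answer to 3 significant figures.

The normal force is N = mg cos 19° = 92.755 N. With F at its minimum the steel block is on the verge of sliding down, so static friction is at its maximum μ_s N = 0.12 × 92.755 = 11.131 N and acts up the slope.
Equilibrium along the incline: F + μ_s N = mg sin 19°, so F = 31.938 − 11.131 = 20.807 N.

20.8 N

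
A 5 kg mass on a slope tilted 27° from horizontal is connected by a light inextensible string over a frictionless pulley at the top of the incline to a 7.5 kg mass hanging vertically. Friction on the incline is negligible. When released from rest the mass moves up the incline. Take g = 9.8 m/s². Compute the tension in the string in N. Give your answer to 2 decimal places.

42.75 N

For the mass on the incline: the weight component along the slope is m₁g sin 27° = 5 × 9.8 × 0.4540 = 22.246 N and the normal force is N = m₁g cos 27° = 43.659 N.
Newton's second law for the mass (up-slope positive): T − 22.246 = 5 a. For the hanging mass (downward positive): 7.5 × 9.8 − T = 7.5 a.
Adding the two equations eliminates T: 51.254 = 12.5 a, so a = 4.1003 m/s².
Then from the hanging mass's equation, T = 7.5 × (9.8 − 4.1003) = 42.748 N.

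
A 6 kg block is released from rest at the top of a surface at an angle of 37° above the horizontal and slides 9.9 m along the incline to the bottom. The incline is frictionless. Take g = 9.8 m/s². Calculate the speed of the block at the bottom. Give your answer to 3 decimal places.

10.806 m/s

The weight component along the incline is mg sin 37° = 35.387 N and the normal force is N = mg cos 37° = 46.960 N.
With no friction, a = g sin 37° = 5.8978 m/s².
Starting from rest over a distance of 9.9 m, v² = 2aL = 2 × 5.8978 × 9.9 = 116.7764, so v = 10.8063 m/s.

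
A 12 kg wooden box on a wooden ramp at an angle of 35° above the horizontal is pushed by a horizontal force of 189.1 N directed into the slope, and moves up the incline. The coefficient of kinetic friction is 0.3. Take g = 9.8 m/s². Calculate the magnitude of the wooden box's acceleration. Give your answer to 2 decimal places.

2.17 m/s²

The horizontal push has components F cos 35° = 189.1 × 0.8192 = 154.911 N up the incline and F sin 35° = 189.1 × 0.5736 = 108.468 N pressing into the surface.
The normal force is therefore N = mg cos 35° + F sin 35° = 96.338 + 108.468 = 204.806 N, and kinetic friction down the slope is μN = 0.3 × 204.806 = 61.442 N.
Along the incline: F cos 35° − mg sin 35° − μN = ma, so 154.911 − 67.455 − 61.442 = 12 a, giving a = 2.1678 m/s².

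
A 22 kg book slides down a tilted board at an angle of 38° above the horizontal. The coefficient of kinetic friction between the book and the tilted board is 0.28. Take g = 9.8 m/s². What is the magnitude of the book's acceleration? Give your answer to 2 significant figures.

3.9 m/s²

Resolving the weight along the incline: the component pulling the book down the slope is mg sin 38° = 22 × 9.8 × 0.6157 = 132.745 N, and the normal force is N = mg cos 38° = 22 × 9.8 × 0.7880 = 169.893 N.
Kinetic friction acts up the slope with magnitude f = μN = 0.28 × 169.893 = 47.570 N.
Net force along the incline is 132.745 − 47.570 = 85.175 N, so a = 85.175 / 22 = 3.8716 m/s².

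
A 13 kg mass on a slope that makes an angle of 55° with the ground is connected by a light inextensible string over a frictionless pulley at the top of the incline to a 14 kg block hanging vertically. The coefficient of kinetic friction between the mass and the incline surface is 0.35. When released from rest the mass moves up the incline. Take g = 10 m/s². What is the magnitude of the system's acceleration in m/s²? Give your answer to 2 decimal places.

0.27 m/s²

For the mass on the incline: the weight component along the slope is m₁g sin 55° = 13 × 10 × 0.8192 = 106.496 N and the normal force is N = m₁g cos 55° = 74.565 N.
Kinetic friction opposes the mass's motion up the incline: f = μN = 0.35 × 74.565 = 26.098 N acting down the slope.
Newton's second law for the mass (up-slope positive): T − 106.496 − 26.098 = 13 a. For the hanging block (downward positive): 14 × 10 − T = 14 a.
Adding the two equations eliminates T: 7.406 = 27 a, so a = 0.2743 m/s².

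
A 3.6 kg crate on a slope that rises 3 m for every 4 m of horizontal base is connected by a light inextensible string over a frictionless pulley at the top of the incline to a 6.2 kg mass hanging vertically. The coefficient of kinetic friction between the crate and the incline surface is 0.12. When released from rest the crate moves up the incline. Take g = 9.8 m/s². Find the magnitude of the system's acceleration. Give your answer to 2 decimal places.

For the crate on the incline: the weight component along the slope is m₁g sin 36.87° = 3.6 × 9.8 × 0.6000 = 21.168 N and the normal force is N = m₁g cos 36.87° = 28.224 N.
Kinetic friction opposes the crate's motion up the incline: f = μN = 0.12 × 28.224 = 3.387 N acting down the slope.
Newton's second law for the crate (up-slope positive): T − 21.168 − 3.387 = 3.6 a. For the hanging mass (downward positive): 6.2 × 9.8 − T = 6.2 a.
Adding the two equations eliminates T: 36.205 = 9.8 a, so a = 3.6944 m/s².

3.69 m/s²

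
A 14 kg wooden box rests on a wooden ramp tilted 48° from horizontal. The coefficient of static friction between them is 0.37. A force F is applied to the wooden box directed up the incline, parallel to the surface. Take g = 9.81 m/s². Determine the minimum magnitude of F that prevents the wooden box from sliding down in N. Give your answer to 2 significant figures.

The normal force is N = mg cos 48° = 91.898 N. With F at its minimum the wooden box is on the verge of sliding down, so static friction is at its maximum μ_s N = 0.37 × 91.898 = 34.002 N and acts up the slope.
Equilibrium along the incline: F + μ_s N = mg sin 48°, so F = 102.064 − 34.002 = 68.062 N.

68 N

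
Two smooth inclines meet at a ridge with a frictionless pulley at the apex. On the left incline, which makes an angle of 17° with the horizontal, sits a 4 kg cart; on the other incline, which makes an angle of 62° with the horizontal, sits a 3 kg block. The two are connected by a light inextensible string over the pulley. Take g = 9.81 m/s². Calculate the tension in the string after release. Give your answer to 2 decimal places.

19.77 N

Resolve each weight along its own incline: the 4 kg mass has component 4 × 9.81 × sin 17° = 11.473 N down its slope, and the 3 kg mass has 3 × 9.81 × sin 62° = 25.985 N down its slope.
The 3 kg side's 25.985 N exceeds the other side's 11.473 N, so that mass slides down and the 4 kg mass slides up. Taking that direction as positive, Newton's second law for the whole system gives 25.985 − 11.473 = (4 + 3) a, so a = 14.512 / 7 = 2.0731 m/s².
For the 4 kg mass (up-slope positive): T − 11.473 = 4 × 2.0731, so T = 19.765 N.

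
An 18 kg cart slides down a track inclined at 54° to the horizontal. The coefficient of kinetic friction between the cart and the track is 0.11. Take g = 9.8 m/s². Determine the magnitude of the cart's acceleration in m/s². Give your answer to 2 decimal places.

Resolving the weight along the incline: the component pulling the cart down the slope is mg sin 54° = 18 × 9.8 × 0.8090 = 142.708 N, and the normal force is N = mg cos 54° = 18 × 9.8 × 0.5878 = 103.688 N.
Kinetic friction acts up the slope with magnitude f = μN = 0.11 × 103.688 = 11.406 N.
Net force along the incline is 142.708 − 11.406 = 131.302 N, so a = 131.302 / 18 = 7.2946 m/s².

7.29 m/s²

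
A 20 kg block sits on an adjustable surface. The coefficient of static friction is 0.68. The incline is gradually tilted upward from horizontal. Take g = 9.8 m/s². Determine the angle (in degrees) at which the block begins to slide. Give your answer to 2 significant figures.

At the threshold of sliding, static friction is at its maximum μ_s N and exactly balances the weight component along the incline: mg sin θ = μ_s mg cos θ.
Hence tan θ = μ_s = 0.68, so θ = arctan(0.68) = 34.2157°.

34°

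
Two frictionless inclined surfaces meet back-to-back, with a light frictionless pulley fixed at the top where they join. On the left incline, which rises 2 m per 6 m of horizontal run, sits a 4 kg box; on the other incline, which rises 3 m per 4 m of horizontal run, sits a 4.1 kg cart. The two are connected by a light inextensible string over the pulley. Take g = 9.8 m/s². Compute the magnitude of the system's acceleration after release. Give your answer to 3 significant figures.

Resolve each weight along its own incline: the 4 kg mass has component 4 × 9.8 × sin 18.43° = 12.396 N down its slope, and the 4.1 kg mass has 4.1 × 9.8 × sin 36.87° = 24.108 N down its slope.
The 4.1 kg side's 24.108 N exceeds the other side's 12.396 N, so that mass slides down and the 4 kg mass slides up. Taking that direction as positive, Newton's second law for the whole system gives 24.108 − 12.396 = (4 + 4.1) a, so a = 11.712 / 8.1 = 1.4459 m/s².

1.45 m/s²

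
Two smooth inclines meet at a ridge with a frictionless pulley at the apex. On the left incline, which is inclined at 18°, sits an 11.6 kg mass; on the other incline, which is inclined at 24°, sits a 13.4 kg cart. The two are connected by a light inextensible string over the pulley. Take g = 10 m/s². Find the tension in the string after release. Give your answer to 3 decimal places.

44.503 N

Resolve each weight along its own incline: the 11.6 kg mass has component 11.6 × 10 × sin 18° = 35.846 N down its slope, and the 13.4 kg mass has 13.4 × 10 × sin 24° = 54.503 N down its slope.
The 13.4 kg side's 54.503 N exceeds the other side's 35.846 N, so that mass slides down and the 11.6 kg mass slides up. Taking that direction as positive, Newton's second law for the whole system gives 54.503 − 35.846 = (11.6 + 13.4) a, so a = 18.657 / 25 = 0.7463 m/s².
For the 11.6 kg mass (up-slope positive): T − 35.846 = 11.6 × 0.7463, so T = 44.503 N.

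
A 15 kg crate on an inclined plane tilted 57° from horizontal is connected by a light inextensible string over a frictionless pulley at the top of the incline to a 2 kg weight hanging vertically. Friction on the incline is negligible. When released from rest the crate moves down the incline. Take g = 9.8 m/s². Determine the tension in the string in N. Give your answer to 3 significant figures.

For the crate on the incline: the weight component along the slope is m₁g sin 57° = 15 × 9.8 × 0.8387 = 123.289 N and the normal force is N = m₁g cos 57° = 80.062 N.
Newton's second law for the crate (down-slope positive): 123.289 − T = 15 a. For the hanging weight (upward positive): T − 2 × 9.8 = 2 a.
Adding the two equations eliminates T: 103.689 = 17 a, so a = 6.0994 m/s².
Then from the hanging weight's equation, T = 2 × (9.8 + 6.0994) = 31.799 N.

31.8 N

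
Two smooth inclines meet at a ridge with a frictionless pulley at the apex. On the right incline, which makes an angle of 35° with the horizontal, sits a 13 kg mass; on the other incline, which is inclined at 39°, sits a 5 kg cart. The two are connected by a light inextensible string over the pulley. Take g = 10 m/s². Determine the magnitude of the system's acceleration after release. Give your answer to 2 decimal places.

2.39 m/s²

Resolve each weight along its own incline: the 13 kg mass has component 13 × 10 × sin 35° = 74.565 N down its slope, and the 5 kg mass has 5 × 10 × sin 39° = 31.466 N down its slope.
The 13 kg side's 74.565 N exceeds the other side's 31.466 N, so that mass slides down and the 5 kg mass slides up. Taking that direction as positive, Newton's second law for the whole system gives 74.565 − 31.466 = (13 + 5) a, so a = 43.099 / 18 = 2.3944 m/s².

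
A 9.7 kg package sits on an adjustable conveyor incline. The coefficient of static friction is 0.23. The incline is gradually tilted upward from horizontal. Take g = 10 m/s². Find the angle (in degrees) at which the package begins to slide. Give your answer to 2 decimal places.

At the threshold of sliding, static friction is at its maximum μ_s N and exactly balances the weight component along the incline: mg sin θ = μ_s mg cos θ.
Hence tan θ = μ_s = 0.23, so θ = arctan(0.23) = 12.9528°.

12.95°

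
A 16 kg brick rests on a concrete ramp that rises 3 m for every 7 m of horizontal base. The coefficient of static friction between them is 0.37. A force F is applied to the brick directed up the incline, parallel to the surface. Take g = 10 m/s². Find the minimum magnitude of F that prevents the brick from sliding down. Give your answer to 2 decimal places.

8.61 N

The normal force is N = mg cos 23.20° = 147.063 N. With F at its minimum the brick is on the verge of sliding down, so static friction is at its maximum μ_s N = 0.37 × 147.063 = 54.413 N and acts up the slope.
Equilibrium along the incline: F + μ_s N = mg sin 23.20°, so F = 63.027 − 54.413 = 8.614 N.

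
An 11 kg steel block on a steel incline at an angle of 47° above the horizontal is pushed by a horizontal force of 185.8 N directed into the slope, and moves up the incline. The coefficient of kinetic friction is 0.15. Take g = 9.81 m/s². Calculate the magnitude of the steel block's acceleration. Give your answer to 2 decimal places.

The horizontal push has components F cos 47° = 185.8 × 0.6820 = 126.716 N up the incline and F sin 47° = 185.8 × 0.7314 = 135.894 N pressing into the surface.
The normal force is therefore N = mg cos 47° + F sin 47° = 73.595 + 135.894 = 209.489 N, and kinetic friction down the slope is μN = 0.15 × 209.489 = 31.423 N.
Along the incline: F cos 47° − mg sin 47° − μN = ma, so 126.716 − 78.925 − 31.423 = 11 a, giving a = 1.4880 m/s².

1.49 m/s²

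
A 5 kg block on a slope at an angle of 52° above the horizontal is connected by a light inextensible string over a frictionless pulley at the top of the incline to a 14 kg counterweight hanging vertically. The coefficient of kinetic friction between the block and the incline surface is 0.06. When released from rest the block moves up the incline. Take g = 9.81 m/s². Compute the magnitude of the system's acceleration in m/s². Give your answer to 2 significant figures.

For the block on the incline: the weight component along the slope is m₁g sin 52° = 5 × 9.81 × 0.7880 = 38.651 N and the normal force is N = m₁g cos 52° = 30.198 N.
Kinetic friction opposes the block's motion up the incline: f = μN = 0.06 × 30.198 = 1.812 N acting down the slope.
Newton's second law for the block (up-slope positive): T − 38.651 − 1.812 = 5 a. For the hanging counterweight (downward positive): 14 × 9.81 − T = 14 a.
Adding the two equations eliminates T: 96.877 = 19 a, so a = 5.0988 m/s².

5.1 m/s²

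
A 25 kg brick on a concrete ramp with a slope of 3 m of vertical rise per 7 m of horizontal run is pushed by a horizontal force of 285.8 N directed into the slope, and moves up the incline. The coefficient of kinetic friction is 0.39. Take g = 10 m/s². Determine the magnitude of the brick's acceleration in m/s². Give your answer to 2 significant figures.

The horizontal push has components F cos 23.20° = 285.8 × 0.9191 = 262.679 N up the incline and F sin 23.20° = 285.8 × 0.3939 = 112.577 N pressing into the surface.
The normal force is therefore N = mg cos 23.20° + F sin 23.20° = 229.775 + 112.577 = 342.352 N, and kinetic friction down the slope is μN = 0.39 × 342.352 = 133.517 N.
Along the incline: F cos 23.20° − mg sin 23.20° − μN = ma, so 262.679 − 98.475 − 133.517 = 25 a, giving a = 1.2275 m/s².

1.2 m/s²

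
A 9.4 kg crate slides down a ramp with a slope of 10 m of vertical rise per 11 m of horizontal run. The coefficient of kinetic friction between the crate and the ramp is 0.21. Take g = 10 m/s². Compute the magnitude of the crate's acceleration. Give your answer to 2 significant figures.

Resolving the weight along the incline: the component pulling the crate down the slope is mg sin 42.27° = 9.4 × 10 × 0.6727 = 63.234 N, and the normal force is N = mg cos 42.27° = 9.4 × 10 × 0.7399 = 69.551 N.
Kinetic friction acts up the slope with magnitude f = μN = 0.21 × 69.551 = 14.606 N.
Net force along the incline is 63.234 − 14.606 = 48.628 N, so a = 48.628 / 9.4 = 5.1732 m/s².

5.2 m/s²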